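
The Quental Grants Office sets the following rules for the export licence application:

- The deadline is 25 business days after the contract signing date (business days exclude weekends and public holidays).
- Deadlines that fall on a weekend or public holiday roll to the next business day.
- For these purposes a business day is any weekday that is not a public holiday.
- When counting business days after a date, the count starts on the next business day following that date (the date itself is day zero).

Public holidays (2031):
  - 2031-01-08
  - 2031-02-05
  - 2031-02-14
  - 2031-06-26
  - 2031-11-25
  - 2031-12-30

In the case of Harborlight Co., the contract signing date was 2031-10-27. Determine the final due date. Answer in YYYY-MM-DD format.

25 business days after 2031-10-27, excluding weekends and holidays, is 2031-12-02.
Since 2031-12-02 is a Tuesday and not a holiday, the date is unchanged.
The final due date is 2031-12-02.

2031-12-02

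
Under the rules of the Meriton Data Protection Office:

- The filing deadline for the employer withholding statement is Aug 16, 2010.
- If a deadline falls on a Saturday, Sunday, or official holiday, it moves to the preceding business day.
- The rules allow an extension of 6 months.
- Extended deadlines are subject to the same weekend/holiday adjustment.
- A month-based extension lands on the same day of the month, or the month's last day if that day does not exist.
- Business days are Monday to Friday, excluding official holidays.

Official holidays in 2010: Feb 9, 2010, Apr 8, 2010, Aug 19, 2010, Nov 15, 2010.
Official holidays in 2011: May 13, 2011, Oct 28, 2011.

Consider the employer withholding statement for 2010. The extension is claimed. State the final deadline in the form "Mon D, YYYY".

Feb 16, 2011

The statutory due date is Aug 16, 2010.
Aug 16, 2010 is a Monday and not a listed holiday, so it stands.
Applying the 6 months extension: 6 months after Aug 16, 2010 is Feb 16, 2011.
Feb 16, 2011 (Wednesday) is already a business day.
The final due date is Feb 16, 2011.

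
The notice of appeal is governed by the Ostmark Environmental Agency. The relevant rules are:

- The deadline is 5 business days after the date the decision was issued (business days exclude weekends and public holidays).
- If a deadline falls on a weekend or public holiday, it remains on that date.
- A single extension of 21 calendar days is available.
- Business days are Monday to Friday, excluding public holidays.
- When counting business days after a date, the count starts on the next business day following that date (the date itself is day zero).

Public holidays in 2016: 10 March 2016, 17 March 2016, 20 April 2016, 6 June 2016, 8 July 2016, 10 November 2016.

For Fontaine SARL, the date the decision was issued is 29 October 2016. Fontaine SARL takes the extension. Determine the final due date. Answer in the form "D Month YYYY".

25 November 2016

5 business days after 29 October 2016, excluding weekends and holidays, is 4 November 2016.
4 November 2016 is a Friday; no weekend or holiday adjustment applies.
Applying the 21-calendar-day extension: 4 November 2016 + 21 days = 25 November 2016.
25 November 2016 falls on a Friday. The rules make no weekend/holiday allowance, so it remains 25 November 2016.
Deadline: 25 November 2016.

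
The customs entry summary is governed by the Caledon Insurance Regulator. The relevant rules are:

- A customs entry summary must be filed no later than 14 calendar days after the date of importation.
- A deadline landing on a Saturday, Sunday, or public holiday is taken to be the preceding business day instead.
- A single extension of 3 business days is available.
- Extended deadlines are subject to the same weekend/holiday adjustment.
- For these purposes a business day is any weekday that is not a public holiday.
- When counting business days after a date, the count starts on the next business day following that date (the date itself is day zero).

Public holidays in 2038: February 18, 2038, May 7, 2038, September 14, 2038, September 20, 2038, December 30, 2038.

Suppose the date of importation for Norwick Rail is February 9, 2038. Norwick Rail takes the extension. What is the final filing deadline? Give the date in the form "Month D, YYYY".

February 26, 2038

From February 9, 2038, 14 calendar days later is February 23, 2038.
Since February 23, 2038 is a Tuesday and not a holiday, the date is unchanged.
Counting 3 further business days from February 23, 2038 reaches February 26, 2038.
February 26, 2038 falls on a Friday, which is a business day, so no adjustment is needed.
The final due date is February 26, 2038.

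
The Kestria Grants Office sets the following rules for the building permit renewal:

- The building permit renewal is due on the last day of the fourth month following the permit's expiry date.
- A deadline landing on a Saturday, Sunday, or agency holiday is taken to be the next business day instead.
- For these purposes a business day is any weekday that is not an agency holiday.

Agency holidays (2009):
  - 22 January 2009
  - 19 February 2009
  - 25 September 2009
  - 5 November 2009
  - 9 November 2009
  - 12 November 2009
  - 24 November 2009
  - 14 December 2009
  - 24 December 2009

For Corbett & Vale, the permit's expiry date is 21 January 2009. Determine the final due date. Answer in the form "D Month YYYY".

4 months after 21 January 2009 is May 2009; that month ends on 31 May 2009.
31 May 2009 is a Sunday, so it moves to the next business day, 1 June 2009 (Monday).
The final due date is 1 June 2009.

1 June 2009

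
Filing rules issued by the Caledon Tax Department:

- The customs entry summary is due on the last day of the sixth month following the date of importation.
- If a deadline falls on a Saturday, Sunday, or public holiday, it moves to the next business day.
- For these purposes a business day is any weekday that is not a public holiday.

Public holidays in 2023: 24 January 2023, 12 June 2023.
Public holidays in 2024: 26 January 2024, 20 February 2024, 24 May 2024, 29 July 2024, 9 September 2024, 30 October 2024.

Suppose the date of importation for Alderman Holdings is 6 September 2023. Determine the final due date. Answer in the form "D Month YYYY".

1 April 2024

6 months after 6 September 2023 falls in March 2024; the last day of that month is 31 March 2024.
31 March 2024 falls on a Sunday. Rolling to the next business day gives 1 April 2024, a Monday.
Final deadline: 1 April 2024.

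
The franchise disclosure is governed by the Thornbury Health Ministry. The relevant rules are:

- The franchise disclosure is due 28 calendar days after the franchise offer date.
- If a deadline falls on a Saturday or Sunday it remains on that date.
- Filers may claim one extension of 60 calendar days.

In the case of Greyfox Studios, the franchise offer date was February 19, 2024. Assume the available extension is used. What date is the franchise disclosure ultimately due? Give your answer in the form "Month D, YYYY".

May 17, 2024

Adding 28 calendar days to February 19, 2024 gives March 18, 2024.
March 18, 2024 is a Monday; no weekend or holiday adjustment applies.
Applying the 60-calendar-day extension: March 18, 2024 + 60 days = May 17, 2024.
May 17, 2024 falls on a Friday. The rules make no weekend/holiday allowance, so it remains May 17, 2024.
Final deadline: May 17, 2024.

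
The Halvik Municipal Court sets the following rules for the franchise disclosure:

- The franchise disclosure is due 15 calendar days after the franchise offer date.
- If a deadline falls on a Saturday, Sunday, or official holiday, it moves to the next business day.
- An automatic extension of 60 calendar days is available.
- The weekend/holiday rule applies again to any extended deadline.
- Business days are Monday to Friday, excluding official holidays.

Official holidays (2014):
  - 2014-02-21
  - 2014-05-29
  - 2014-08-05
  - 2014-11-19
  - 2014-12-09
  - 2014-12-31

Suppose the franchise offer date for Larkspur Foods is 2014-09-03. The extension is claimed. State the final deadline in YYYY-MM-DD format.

2014-11-17

From 2014-09-03, 15 calendar days later is 2014-09-18.
2014-09-18 (Thursday) is already a business day.
Applying the 60-calendar-day extension: 2014-09-18 + 60 days = 2014-11-17.
2014-11-17 is a Monday and not a listed holiday, so it stands.
The final due date is 2014-11-17.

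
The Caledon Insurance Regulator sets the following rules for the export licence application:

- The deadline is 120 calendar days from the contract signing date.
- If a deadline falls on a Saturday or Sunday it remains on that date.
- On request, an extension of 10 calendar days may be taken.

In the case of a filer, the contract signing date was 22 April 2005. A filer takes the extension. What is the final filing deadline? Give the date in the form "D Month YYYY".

Trigger date 22 April 2005 + 120 calendar days = 20 August 2005.
No adjustment is made for weekends or holidays, so 20 August 2005 stands.
Add the 10 calendar-day extension to 20 August 2005: 30 August 2005.
30 August 2005 is a Tuesday; no weekend or holiday adjustment applies.
Deadline: 30 August 2005.

30 August 2005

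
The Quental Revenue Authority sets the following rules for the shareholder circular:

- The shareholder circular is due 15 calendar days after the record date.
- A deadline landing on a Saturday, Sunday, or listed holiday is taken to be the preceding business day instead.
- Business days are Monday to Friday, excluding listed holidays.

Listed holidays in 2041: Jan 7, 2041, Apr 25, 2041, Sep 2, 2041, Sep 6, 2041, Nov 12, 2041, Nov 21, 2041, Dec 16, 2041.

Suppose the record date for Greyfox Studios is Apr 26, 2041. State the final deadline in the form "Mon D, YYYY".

May 10, 2041

Adding 15 calendar days to Apr 26, 2041 gives May 11, 2041.
Because May 11, 2041 is a Saturday, the deadline becomes May 10, 2041 (Friday).
Deadline: May 10, 2041.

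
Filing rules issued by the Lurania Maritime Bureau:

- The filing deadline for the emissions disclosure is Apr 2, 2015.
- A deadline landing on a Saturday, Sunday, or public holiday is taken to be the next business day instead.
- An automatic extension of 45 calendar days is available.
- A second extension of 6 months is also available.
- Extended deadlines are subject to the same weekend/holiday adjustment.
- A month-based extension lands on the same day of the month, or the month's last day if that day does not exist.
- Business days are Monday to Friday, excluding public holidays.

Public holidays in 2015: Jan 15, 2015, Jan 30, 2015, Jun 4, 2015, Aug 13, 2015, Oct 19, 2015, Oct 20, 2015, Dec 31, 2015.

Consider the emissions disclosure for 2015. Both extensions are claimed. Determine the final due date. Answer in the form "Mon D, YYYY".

Nov 18, 2015

The statutory due date is Apr 2, 2015.
Since Apr 2, 2015 is a Thursday and not a holiday, the date is unchanged.
With the 45-day extension, Apr 2, 2015 becomes May 17, 2015.
Because May 17, 2015 is a Sunday, the deadline becomes May 18, 2015 (Monday).
Add 6 months to May 18, 2015: Nov 18, 2015.
Nov 18, 2015 (Wednesday) is already a business day.
The final due date is Nov 18, 2015.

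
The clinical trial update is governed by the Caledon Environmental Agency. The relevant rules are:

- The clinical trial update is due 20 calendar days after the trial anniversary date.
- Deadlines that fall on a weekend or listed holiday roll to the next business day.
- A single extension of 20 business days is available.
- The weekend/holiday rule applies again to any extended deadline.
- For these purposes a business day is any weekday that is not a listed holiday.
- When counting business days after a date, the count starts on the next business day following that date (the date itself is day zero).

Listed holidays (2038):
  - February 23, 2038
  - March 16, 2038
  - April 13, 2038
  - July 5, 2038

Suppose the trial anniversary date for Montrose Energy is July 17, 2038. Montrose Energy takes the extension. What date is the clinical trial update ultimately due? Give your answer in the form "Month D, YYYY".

September 3, 2038

20 calendar days after July 17, 2038 is August 6, 2038.
August 6, 2038 is a Friday and not a listed holiday, so it stands.
The 20-business-day extension runs from August 6, 2038 to September 3, 2038.
September 3, 2038 (Friday) is already a business day.
Deadline: September 3, 2038.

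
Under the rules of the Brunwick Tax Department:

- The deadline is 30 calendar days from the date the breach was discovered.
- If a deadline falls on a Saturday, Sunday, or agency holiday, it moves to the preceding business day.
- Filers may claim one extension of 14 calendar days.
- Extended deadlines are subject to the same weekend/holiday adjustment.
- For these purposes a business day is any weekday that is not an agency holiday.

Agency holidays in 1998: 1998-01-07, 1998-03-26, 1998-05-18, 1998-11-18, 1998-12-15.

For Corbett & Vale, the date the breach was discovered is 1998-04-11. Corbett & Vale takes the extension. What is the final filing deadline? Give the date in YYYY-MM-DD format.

Adding 30 calendar days to 1998-04-11 gives 1998-05-11.
1998-05-11 falls on a Monday, which is a business day, so no adjustment is needed.
With the 14-day extension, 1998-05-11 becomes 1998-05-25.
Since 1998-05-25 is a Monday and not a holiday, the date is unchanged.
So the filing is due 1998-05-25.

1998-05-25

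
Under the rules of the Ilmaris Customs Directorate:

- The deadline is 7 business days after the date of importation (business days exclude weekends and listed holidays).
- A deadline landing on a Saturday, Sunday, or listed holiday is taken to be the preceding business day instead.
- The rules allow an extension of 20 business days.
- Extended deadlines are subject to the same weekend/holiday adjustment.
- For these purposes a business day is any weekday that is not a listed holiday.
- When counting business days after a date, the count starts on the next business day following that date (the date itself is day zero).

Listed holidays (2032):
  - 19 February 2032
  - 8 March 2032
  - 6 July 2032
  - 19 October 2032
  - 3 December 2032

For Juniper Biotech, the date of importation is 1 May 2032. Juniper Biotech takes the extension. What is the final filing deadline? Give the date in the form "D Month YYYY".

8 June 2032

7 business days after 1 May 2032, excluding weekends and holidays, is 11 May 2032.
11 May 2032 is a Tuesday and not a listed holiday, so it stands.
Applying the 20-business-day extension: 20 business days after 11 May 2032 is 8 June 2032.
8 June 2032 falls on a Tuesday, which is a business day, so no adjustment is needed.
The final due date is 8 June 2032.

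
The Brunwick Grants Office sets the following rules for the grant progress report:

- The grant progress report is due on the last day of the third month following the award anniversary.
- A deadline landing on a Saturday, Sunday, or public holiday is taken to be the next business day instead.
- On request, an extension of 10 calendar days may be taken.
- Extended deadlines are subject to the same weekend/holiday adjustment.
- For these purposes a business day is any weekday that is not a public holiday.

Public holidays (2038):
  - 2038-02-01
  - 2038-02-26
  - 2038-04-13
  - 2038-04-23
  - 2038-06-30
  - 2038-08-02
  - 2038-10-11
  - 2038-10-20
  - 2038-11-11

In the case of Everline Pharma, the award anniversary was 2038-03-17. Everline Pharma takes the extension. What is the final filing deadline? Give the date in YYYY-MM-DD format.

2038-07-12

3 months after 2038-03-17 falls in June 2038; the last day of that month is 2038-06-30.
2038-06-30 is a listed holiday, so it moves to the next business day, 2038-07-01 (Thursday).
Add the 10 calendar-day extension to 2038-07-01: 2038-07-11.
2038-07-11 is a Sunday, so it moves to the next business day, 2038-07-12 (Monday).
Final deadline: 2038-07-12.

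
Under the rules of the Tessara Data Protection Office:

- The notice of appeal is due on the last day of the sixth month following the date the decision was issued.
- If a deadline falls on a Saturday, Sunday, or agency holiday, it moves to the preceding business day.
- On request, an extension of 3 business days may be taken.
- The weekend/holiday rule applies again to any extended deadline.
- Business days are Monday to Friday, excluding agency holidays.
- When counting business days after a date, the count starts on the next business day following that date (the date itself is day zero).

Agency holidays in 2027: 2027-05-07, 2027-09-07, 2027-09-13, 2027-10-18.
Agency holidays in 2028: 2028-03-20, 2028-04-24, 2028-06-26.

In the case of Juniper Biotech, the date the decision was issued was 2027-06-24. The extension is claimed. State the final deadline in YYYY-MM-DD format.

2028-01-05

6 months after 2027-06-24 falls in December 2027; the last day of that month is 2027-12-31.
Since 2027-12-31 is a Friday and not a holiday, the date is unchanged.
The 3-business-day extension runs from 2027-12-31 to 2028-01-05.
2028-01-05 (Wednesday) is already a business day.
So the filing is due 2028-01-05.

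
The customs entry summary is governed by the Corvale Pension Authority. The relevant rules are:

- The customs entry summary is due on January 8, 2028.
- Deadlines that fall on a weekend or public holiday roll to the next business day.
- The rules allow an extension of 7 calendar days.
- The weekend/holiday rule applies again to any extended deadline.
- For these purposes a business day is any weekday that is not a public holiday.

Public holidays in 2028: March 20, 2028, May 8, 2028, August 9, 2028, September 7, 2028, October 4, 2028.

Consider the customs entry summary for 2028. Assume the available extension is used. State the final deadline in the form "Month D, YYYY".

January 17, 2028

The statutory due date is January 8, 2028.
January 8, 2028 is a Saturday, so it moves to the next business day, January 10, 2028 (Monday).
With the 7-day extension, January 10, 2028 becomes January 17, 2028.
Since January 17, 2028 is a Monday and not a holiday, the date is unchanged.
Final deadline: January 17, 2028.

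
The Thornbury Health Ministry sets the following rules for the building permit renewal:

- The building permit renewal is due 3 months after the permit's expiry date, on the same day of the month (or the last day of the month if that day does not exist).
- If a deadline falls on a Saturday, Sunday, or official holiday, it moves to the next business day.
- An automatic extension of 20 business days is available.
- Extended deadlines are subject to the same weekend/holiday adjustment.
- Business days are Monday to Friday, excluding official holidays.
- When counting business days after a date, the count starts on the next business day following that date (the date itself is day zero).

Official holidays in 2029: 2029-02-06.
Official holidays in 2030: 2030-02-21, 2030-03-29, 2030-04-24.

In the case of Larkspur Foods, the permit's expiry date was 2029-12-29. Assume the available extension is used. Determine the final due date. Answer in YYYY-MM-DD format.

2030-04-30

3 months from 2029-12-29 is 2030-03-29.
2030-03-29 is a listed holiday, so it moves to the next business day, 2030-04-01 (Monday).
The 20-business-day extension runs from 2030-04-01 to 2030-04-30.
2030-04-30 (Tuesday) is already a business day.
The final due date is 2030-04-30.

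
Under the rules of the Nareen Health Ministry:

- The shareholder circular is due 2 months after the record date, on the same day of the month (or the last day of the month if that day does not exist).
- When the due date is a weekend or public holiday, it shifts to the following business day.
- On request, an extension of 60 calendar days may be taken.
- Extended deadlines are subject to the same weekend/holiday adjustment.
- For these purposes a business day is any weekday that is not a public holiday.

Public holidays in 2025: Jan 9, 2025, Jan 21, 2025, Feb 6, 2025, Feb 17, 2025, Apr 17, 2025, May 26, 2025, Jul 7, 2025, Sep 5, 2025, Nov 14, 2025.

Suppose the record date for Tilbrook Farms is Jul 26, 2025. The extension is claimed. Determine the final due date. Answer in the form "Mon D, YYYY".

Moving 2 months forward from Jul 26, 2025 on the corresponding day gives Sep 26, 2025.
Sep 26, 2025 (Friday) is already a business day.
With the 60-day extension, Sep 26, 2025 becomes Nov 25, 2025.
Since Nov 25, 2025 is a Tuesday and not a holiday, the date is unchanged.
Final deadline: Nov 25, 2025.

Nov 25, 2025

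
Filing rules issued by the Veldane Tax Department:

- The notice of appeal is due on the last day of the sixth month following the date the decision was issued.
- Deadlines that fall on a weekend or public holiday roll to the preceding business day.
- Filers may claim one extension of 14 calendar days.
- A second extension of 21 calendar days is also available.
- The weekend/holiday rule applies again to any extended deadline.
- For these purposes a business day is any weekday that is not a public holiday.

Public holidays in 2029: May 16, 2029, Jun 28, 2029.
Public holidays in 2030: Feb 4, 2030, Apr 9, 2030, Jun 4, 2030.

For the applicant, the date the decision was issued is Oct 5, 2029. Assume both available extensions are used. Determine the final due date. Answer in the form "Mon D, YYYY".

6 months after Oct 5, 2029 is April 2030; that month ends on Apr 30, 2030.
Apr 30, 2030 is a Tuesday and not a listed holiday, so it stands.
Add the 14 calendar-day extension to Apr 30, 2030: May 14, 2030.
Since May 14, 2030 is a Tuesday and not a holiday, the date is unchanged.
Applying the 21-calendar-day extension: May 14, 2030 + 21 days = Jun 4, 2030.
Jun 4, 2030 is a listed holiday; the preceding business day is Jun 3, 2030 (Monday).
So the filing is due Jun 3, 2030.

Jun 3, 2030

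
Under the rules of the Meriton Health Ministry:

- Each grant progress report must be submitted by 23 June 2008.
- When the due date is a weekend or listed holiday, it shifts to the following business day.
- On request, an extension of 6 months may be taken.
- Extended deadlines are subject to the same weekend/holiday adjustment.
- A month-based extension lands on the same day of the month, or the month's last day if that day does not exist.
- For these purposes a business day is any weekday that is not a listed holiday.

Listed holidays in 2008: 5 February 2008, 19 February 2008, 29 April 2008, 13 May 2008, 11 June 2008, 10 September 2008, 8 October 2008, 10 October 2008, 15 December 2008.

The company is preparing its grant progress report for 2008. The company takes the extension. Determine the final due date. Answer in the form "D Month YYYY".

23 December 2008

The statutory due date is 23 June 2008.
23 June 2008 is a Monday and not a listed holiday, so it stands.
Applying the 6 months extension: 6 months after 23 June 2008 is 23 December 2008.
23 December 2008 falls on a Tuesday, which is a business day, so no adjustment is needed.
Final deadline: 23 December 2008.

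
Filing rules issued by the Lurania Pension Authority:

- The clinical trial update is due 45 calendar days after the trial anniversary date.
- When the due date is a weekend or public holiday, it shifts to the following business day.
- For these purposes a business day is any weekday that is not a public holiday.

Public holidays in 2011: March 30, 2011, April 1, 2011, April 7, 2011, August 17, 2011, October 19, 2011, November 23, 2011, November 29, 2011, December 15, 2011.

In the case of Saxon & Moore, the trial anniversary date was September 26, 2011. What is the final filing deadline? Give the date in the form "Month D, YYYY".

November 10, 2011

45 calendar days after September 26, 2011 is November 10, 2011.
November 10, 2011 (Thursday) is already a business day.
Final deadline: November 10, 2011.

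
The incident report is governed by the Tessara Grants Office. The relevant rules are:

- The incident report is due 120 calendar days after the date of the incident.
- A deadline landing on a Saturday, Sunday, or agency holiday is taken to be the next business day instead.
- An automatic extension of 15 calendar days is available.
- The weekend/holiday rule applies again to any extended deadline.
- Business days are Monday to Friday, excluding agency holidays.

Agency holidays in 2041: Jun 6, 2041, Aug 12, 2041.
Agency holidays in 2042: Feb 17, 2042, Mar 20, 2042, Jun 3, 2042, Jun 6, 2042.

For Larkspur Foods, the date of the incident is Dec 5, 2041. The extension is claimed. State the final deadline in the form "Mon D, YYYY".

From Dec 5, 2041, 120 calendar days later is Apr 4, 2042.
Apr 4, 2042 (Friday) is already a business day.
Applying the 15-calendar-day extension: Apr 4, 2042 + 15 days = Apr 19, 2042.
Apr 19, 2042 is a Saturday, so it moves to the next business day, Apr 21, 2042 (Monday).
Deadline: Apr 21, 2042.

Apr 21, 2042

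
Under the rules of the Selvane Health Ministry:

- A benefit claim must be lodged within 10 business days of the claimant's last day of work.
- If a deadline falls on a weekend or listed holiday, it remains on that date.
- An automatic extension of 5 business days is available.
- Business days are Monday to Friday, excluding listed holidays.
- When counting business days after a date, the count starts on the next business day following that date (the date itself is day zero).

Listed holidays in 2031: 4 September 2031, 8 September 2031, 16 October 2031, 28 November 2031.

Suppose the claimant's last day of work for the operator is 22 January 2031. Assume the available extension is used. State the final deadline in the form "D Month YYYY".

10 business days after 22 January 2031, excluding weekends and holidays, is 5 February 2031.
5 February 2031 falls on a Wednesday. The rules make no weekend/holiday allowance, so it remains 5 February 2031.
Applying the 5-business-day extension: 5 business days after 5 February 2031 is 12 February 2031.
12 February 2031 falls on a Wednesday. The rules make no weekend/holiday allowance, so it remains 12 February 2031.
Deadline: 12 February 2031.

12 February 2031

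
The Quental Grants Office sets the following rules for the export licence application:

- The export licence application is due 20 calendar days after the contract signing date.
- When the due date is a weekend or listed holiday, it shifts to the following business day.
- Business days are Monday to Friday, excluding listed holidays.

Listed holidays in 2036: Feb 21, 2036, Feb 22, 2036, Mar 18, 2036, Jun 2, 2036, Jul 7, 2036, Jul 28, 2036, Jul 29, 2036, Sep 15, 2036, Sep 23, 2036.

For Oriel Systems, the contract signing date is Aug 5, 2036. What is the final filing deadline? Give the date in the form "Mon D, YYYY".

20 calendar days after Aug 5, 2036 is Aug 25, 2036.
Aug 25, 2036 falls on a Monday, which is a business day, so no adjustment is needed.
Deadline: Aug 25, 2036.

Aug 25, 2036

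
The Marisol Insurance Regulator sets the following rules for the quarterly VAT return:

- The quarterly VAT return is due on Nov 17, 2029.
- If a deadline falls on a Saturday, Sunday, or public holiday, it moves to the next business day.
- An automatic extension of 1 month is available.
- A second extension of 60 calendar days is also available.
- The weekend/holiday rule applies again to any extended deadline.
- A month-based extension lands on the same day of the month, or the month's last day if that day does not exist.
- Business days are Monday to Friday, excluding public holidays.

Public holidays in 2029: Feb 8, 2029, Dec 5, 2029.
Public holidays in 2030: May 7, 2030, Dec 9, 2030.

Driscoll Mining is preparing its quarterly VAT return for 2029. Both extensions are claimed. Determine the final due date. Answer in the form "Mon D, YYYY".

Feb 18, 2030

The statutory due date is Nov 17, 2029.
Nov 17, 2029 is a Saturday; the next business day is Nov 19, 2029 (Monday).
Add 1 month to Nov 19, 2029: Dec 19, 2029.
Dec 19, 2029 is a Wednesday and not a listed holiday, so it stands.
The 60-calendar-day extension moves the deadline from Dec 19, 2029 to Feb 17, 2030.
Feb 17, 2030 is a Sunday, so it moves to the next business day, Feb 18, 2030 (Monday).
The final due date is Feb 18, 2030.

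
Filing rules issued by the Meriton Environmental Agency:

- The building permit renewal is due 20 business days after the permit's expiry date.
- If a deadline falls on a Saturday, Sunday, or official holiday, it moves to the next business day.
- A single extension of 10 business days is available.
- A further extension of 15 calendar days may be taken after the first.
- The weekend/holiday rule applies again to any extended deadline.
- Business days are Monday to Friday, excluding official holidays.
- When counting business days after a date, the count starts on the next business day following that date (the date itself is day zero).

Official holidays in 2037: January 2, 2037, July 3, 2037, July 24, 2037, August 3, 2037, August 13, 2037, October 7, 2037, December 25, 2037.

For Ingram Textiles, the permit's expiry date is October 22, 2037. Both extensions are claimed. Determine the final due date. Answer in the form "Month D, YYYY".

20 business days after October 22, 2037, excluding weekends and holidays, is November 19, 2037.
November 19, 2037 is a Thursday and not a listed holiday, so it stands.
The 10-business-day extension runs from November 19, 2037 to December 3, 2037.
December 3, 2037 is a Thursday and not a listed holiday, so it stands.
Add the 15 calendar-day extension to December 3, 2037: December 18, 2037.
Since December 18, 2037 is a Friday and not a holiday, the date is unchanged.
Final deadline: December 18, 2037.

December 18, 2037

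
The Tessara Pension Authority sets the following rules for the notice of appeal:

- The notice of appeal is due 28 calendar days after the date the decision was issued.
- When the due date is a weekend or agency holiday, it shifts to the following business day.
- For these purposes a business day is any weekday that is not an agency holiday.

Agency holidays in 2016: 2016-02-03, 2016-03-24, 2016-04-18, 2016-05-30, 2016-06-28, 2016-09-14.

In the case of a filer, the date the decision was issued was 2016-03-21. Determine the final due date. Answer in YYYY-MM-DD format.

2016-04-19

Adding 28 calendar days to 2016-03-21 gives 2016-04-18.
2016-04-18 is a listed holiday; the next business day is 2016-04-19 (Tuesday).
The final due date is 2016-04-19.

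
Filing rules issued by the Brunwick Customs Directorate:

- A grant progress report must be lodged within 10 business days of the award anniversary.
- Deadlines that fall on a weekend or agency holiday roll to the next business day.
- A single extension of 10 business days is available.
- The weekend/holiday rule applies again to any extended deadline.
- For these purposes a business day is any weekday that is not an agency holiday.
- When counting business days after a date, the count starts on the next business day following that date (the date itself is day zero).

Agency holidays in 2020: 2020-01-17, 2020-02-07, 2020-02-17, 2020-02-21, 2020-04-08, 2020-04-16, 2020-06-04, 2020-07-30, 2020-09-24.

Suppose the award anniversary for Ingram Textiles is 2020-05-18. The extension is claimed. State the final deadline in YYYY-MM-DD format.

10 business days after 2020-05-18, excluding weekends and holidays, is 2020-06-01.
2020-06-01 (Monday) is already a business day.
The 10-business-day extension runs from 2020-06-01 to 2020-06-16.
2020-06-16 is a Tuesday and not a listed holiday, so it stands.
The final due date is 2020-06-16.

2020-06-16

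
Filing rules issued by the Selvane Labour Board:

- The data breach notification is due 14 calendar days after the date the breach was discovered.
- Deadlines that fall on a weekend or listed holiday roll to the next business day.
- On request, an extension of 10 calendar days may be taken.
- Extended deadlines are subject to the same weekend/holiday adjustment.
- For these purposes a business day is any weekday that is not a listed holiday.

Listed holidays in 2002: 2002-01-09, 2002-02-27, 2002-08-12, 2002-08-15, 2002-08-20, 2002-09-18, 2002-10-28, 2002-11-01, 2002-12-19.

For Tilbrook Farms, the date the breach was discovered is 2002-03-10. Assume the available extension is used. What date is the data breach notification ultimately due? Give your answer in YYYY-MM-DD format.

Trigger date 2002-03-10 + 14 calendar days = 2002-03-24.
2002-03-24 is a Sunday, so it moves to the next business day, 2002-03-25 (Monday).
With the 10-day extension, 2002-03-25 becomes 2002-04-04.
2002-04-04 (Thursday) is already a business day.
The final due date is 2002-04-04.

2002-04-04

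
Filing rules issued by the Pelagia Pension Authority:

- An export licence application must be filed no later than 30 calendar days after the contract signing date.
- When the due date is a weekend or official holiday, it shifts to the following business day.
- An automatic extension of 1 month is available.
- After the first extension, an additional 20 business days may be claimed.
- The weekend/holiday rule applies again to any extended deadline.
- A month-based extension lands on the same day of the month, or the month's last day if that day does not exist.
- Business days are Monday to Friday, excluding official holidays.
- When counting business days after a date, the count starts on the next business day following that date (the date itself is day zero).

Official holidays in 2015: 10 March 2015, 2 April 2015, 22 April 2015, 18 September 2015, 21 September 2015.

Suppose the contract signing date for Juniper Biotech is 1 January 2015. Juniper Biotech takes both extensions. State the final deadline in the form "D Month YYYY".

Adding 30 calendar days to 1 January 2015 gives 31 January 2015.
31 January 2015 is a Saturday, so it moves to the next business day, 2 February 2015 (Monday).
The 1 month extension carries 2 February 2015 to 2 March 2015.
2 March 2015 is a Monday and not a listed holiday, so it stands.
The 20-business-day extension runs from 2 March 2015 to 31 March 2015.
31 March 2015 falls on a Tuesday, which is a business day, so no adjustment is needed.
The final due date is 31 March 2015.

31 March 2015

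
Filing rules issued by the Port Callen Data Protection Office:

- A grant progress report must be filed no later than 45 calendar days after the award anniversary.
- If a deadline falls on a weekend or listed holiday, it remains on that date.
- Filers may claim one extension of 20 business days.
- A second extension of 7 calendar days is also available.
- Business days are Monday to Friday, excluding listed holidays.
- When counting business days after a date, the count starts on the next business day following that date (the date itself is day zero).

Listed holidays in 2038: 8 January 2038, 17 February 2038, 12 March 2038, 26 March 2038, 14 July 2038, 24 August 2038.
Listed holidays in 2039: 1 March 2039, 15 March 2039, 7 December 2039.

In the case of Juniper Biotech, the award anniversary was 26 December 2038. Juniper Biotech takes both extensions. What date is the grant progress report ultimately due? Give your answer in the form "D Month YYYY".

17 March 2039

From 26 December 2038, 45 calendar days later is 9 February 2039.
No adjustment is made for weekends or holidays, so 9 February 2039 stands.
The 20-business-day extension runs from 9 February 2039 to 10 March 2039.
10 March 2039 is a Thursday; no weekend or holiday adjustment applies.
With the 7-day extension, 10 March 2039 becomes 17 March 2039.
17 March 2039 is a Thursday; no weekend or holiday adjustment applies.
Deadline: 17 March 2039.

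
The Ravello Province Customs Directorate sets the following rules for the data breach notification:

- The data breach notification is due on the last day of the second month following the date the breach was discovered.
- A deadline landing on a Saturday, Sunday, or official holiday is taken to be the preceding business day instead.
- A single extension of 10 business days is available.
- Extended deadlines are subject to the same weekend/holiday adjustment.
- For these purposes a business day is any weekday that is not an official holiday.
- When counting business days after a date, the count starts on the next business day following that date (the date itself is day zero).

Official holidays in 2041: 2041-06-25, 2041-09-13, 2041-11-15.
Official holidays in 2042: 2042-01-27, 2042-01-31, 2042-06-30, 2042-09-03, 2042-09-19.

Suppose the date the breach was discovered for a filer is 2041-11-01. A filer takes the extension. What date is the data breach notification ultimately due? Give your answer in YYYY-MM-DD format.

2042-02-14

The second month after 2041-11-01 is January 2042, whose last day is 2042-01-31.
2042-01-31 falls on a listed holiday. Rolling to the preceding business day gives 2042-01-30, a Thursday.
Counting 10 further business days from 2042-01-30 reaches 2042-02-14.
Since 2042-02-14 is a Friday and not a holiday, the date is unchanged.
So the filing is due 2042-02-14.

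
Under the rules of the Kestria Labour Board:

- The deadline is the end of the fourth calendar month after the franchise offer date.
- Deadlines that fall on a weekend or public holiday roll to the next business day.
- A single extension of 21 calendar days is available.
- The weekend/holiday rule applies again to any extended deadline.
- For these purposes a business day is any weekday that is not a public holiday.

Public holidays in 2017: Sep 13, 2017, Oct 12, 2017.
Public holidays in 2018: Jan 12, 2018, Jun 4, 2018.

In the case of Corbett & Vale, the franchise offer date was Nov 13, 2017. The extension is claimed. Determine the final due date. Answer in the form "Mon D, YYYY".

Apr 23, 2018

4 months after Nov 13, 2017 is March 2018; that month ends on Mar 31, 2018.
Mar 31, 2018 is a Saturday; the next business day is Apr 2, 2018 (Monday).
With the 21-day extension, Apr 2, 2018 becomes Apr 23, 2018.
Since Apr 23, 2018 is a Monday and not a holiday, the date is unchanged.
The final due date is Apr 23, 2018.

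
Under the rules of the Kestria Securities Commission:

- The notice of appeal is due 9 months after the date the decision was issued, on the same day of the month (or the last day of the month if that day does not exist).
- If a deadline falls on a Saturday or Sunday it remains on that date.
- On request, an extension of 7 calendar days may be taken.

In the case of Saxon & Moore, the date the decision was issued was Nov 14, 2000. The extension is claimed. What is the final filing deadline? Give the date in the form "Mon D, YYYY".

9 months after Nov 14, 2000, on the same day of the month, is Aug 14, 2001.
Aug 14, 2001 falls on a Tuesday. The rules make no weekend/holiday allowance, so it remains Aug 14, 2001.
Add the 7 calendar-day extension to Aug 14, 2001: Aug 21, 2001.
Aug 21, 2001 is a Tuesday; no weekend or holiday adjustment applies.
Final deadline: Aug 21, 2001.

Aug 21, 2001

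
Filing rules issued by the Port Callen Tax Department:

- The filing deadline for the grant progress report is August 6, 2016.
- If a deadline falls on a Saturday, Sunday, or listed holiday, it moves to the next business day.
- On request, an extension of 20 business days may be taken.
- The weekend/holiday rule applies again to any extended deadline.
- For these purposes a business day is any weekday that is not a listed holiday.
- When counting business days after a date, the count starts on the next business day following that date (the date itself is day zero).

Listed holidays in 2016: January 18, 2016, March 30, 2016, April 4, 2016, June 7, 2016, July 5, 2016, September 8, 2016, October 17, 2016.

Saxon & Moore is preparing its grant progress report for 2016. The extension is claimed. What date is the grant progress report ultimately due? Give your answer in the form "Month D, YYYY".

The stated deadline is August 6, 2016.
August 6, 2016 is a Saturday, so it moves to the next business day, August 8, 2016 (Monday).
Counting 20 further business days from August 8, 2016 reaches September 5, 2016.
Since September 5, 2016 is a Monday and not a holiday, the date is unchanged.
So the filing is due September 5, 2016.

September 5, 2016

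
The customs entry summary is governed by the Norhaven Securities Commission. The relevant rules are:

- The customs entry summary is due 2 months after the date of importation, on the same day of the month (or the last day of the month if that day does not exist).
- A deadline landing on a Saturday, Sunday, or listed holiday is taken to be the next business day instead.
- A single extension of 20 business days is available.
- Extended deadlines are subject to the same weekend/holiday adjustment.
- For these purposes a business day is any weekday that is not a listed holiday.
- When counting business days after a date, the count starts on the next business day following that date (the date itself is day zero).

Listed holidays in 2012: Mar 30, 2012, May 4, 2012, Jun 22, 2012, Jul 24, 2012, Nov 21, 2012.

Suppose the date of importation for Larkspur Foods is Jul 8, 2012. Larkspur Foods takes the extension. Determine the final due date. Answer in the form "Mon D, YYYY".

Oct 8, 2012

Moving 2 months forward from Jul 8, 2012 on the corresponding day gives Sep 8, 2012.
Sep 8, 2012 is a Saturday, so it moves to the next business day, Sep 10, 2012 (Monday).
Counting 20 further business days from Sep 10, 2012 reaches Oct 8, 2012.
Oct 8, 2012 (Monday) is already a business day.
So the filing is due Oct 8, 2012.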